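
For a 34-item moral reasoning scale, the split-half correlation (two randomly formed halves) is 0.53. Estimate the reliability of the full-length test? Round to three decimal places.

0.693

Apply the Spearman-Brown correction with n = 2:
r_full = 2(0.53) / (1 + 0.53)
r_full = 1.0600 / 1.5300 ≈ 0.6928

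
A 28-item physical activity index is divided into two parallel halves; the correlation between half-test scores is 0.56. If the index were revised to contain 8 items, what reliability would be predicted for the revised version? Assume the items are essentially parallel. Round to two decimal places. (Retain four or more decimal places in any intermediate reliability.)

Spearman-Brown correction (n = 2): r_full = 2·0.56/(1 + 0.56) = 0.7179
Then adjust to 8 items: n = 8/28 = 0.2857
r_new = n·r_full / (1 + (n − 1)·r_full) = 0.2051 / 0.4872 ≈ 0.4210

0.42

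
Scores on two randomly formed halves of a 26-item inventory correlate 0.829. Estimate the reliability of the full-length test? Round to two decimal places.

Each half is half the length of the full test, so the full test is n = 2 times a half.
r_full = 2(0.829) / (1 + 0.829)
r_full = 1.6580 / 1.8290 ≈ 0.9065

0.91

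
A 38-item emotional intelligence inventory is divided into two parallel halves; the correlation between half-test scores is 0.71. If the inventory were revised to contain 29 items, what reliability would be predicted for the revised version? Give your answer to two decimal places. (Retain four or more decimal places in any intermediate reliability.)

Spearman-Brown correction (n = 2): r_full = 2·0.71/(1 + 0.71) = 0.8304
Then adjust to 29 items: n = 29/38 = 0.7632
r_new = n·r_full / (1 + (n − 1)·r_full) = 0.6338 / 0.8034 ≈ 0.7889

0.79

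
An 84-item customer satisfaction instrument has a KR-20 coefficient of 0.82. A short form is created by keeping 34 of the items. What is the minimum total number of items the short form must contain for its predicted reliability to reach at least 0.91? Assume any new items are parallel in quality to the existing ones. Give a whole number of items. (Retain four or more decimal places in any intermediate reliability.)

187

Short-form reliability: n = 34/84 = 0.4048; r_34 = n·r/(1+(n−1)r) ≈ 0.6484
Then solve for n' with r_old = 0.6484, r_target = 0.91: n' = 0.91(1 − 0.6484)/[0.6484(1 − 0.91)] = 5.4828
Items = 5.4828 × 34 ≈ 186.42 → 187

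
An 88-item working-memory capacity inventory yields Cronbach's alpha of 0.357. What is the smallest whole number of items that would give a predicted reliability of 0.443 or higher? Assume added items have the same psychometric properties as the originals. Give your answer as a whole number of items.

127

Rearranging the Spearman-Brown formula for n,
n = r*(1 − r) / [ r (1 − r*) ]
n = 0.443 × (1 − 0.357) / [ 0.357 × (1 − 0.443) ]
n = 0.284849 / 0.198849 ≈ 1.4325
So the test needs 1.4325 × 88 ≈ 126.06 items; rounding up, 127.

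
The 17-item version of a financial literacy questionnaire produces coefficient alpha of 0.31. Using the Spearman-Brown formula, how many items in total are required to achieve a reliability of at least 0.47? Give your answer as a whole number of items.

n = 0.47(1 − 0.31) / [0.31(1 − 0.47)]
  = 0.3243 / 0.1643 = 1.9738
Items needed = n × 17 = 1.9738 × 17 ≈ 33.55 → round up to 34

34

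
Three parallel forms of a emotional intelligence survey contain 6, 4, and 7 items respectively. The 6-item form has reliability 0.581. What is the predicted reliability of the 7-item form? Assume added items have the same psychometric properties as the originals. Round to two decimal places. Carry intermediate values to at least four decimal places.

The 4-item form is not needed; work directly from the 6-item form with n = 7/6 = 1.1667.
r_{7} = n·r / (1 + (n − 1)·r) = 0.6779 / 1.0969 ≈ 0.6180

0.62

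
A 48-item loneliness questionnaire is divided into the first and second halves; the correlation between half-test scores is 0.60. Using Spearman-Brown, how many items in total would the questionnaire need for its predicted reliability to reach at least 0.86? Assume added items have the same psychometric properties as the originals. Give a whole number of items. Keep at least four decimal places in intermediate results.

99

Corrected full-test reliability: r_full = 2 × 0.60 / (1 + 0.60) ≈ 0.7500
Solve Spearman-Brown for n: n = 0.86(1 − 0.7500) / [0.7500(1 − 0.86)] = 2.0476
Items = 2.0476 × 48 ≈ 98.28 → 99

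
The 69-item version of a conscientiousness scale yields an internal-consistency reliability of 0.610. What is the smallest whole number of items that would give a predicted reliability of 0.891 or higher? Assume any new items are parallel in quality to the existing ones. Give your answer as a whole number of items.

Spearman-Brown solved for the length factor n:
n = r*(1 − r) / [ r (1 − r*) ]
n = 0.891 × (1 − 0.610) / [ 0.610 × (1 − 0.891) ]
n = 0.347490 / 0.066490 ≈ 5.2262
So the test needs 5.2262 × 69 ≈ 360.61 items; rounding up, 361.

361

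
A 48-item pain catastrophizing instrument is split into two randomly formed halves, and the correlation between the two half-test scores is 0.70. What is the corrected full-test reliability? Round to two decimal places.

0.82

r_full = 2(0.70) / (1 + 0.70)
       = 1.4000 / 1.7000 = 0.8235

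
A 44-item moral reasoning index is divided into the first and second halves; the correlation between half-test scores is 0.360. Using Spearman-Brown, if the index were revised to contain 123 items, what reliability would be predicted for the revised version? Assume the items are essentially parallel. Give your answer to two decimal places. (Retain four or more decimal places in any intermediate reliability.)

0.76

Full-test reliability from the split-half r: r_full = 2(0.360)/(1 + 0.360) = 0.5294
Then adjust to 123 items: n = 123/44 = 2.7955
r_new = n·r_full / (1 + (n − 1)·r_full) = 1.4799 / 1.9505 ≈ 0.7587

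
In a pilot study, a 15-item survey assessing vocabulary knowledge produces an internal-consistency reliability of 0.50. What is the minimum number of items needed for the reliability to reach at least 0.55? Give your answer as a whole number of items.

19

Spearman-Brown solved for the length factor n:
n = r*(1 − r) / [ r (1 − r*) ]
n = 0.55 × (1 − 0.50) / [ 0.50 × (1 − 0.55) ]
  = 0.2750 / 0.2250 = 1.2222
Items needed = n × 15 = 1.2222 × 15 ≈ 18.33 → round up to 19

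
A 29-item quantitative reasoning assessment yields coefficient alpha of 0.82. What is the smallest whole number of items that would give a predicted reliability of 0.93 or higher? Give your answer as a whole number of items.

85

Spearman-Brown solved for the length factor n:
n = r*(1 − r) / [ r (1 − r*) ]
n = 0.93(1 − 0.82) / [0.82(1 − 0.93)]
  = 0.1674 / 0.0574 = 2.9164
Items needed = n × 29 = 2.9164 × 29 ≈ 84.58 → round up to 85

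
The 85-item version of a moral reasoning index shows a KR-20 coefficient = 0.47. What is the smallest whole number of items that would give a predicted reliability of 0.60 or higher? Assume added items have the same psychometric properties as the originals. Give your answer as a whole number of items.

Invert Spearman-Brown to solve for n:
n = r*(1 − r) / [ r (1 − r*) ]
n = [0.60 × 0.53] / [0.47 × 0.40]
  = 0.3180 / 0.1880 = 1.6915
Items needed = n × 85 = 1.6915 × 85 ≈ 143.78 → round up to 144

144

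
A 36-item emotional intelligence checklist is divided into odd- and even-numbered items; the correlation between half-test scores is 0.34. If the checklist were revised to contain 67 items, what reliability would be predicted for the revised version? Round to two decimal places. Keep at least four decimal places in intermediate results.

0.66

Spearman-Brown correction (n = 2): r_full = 2·0.34/(1 + 0.34) = 0.5075
Then adjust to 67 items: n = 67/36 = 1.8611
r_new = n·r_full / (1 + (n − 1)·r_full) = 0.9445 / 1.4370 ≈ 0.6573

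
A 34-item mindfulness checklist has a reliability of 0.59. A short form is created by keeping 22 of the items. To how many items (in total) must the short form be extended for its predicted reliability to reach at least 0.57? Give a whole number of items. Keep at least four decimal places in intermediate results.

First, r for the 22-item form: n = 22/34 = 0.6471, so r_22 = 0.6471·0.59/(1 + (0.6471 − 1)·0.59) = 0.4822
Length factor from the short form to reach 0.57: n' = 0.57(1 − 0.4822) / [0.4822(1 − 0.57)] ≈ 1.4234
Total items = 1.4234 × 22 = 31.31, rounded up to 32.

32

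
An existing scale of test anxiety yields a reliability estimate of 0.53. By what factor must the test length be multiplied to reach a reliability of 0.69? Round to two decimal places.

1.97

n = 0.69(1 − 0.53) / [0.53(1 − 0.69)]
n = 0.3243 / 0.1643 ≈ 1.9738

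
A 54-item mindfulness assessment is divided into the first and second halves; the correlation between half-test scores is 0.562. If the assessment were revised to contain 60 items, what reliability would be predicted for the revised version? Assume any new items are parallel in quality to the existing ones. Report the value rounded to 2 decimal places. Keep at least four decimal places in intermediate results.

0.74

Full-test reliability from the split-half r: r_full = 2(0.562)/(1 + 0.562) = 0.7196
Then adjust to 60 items: n = 60/54 = 1.1111
r_new = n·r_full / (1 + (n − 1)·r_full) = 0.7995 / 1.0799 ≈ 0.7403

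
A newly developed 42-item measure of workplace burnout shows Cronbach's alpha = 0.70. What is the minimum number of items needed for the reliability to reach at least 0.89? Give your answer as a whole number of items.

146

n = 0.89 × (1 − 0.70) / [ 0.70 × (1 − 0.89) ]
n = 0.2670 / 0.0770 ≈ 3.4675
3.4675 × 42 = 145.63 → 146 items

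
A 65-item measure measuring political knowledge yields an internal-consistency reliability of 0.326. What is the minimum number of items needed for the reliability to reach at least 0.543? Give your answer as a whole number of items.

160

Rearranging the Spearman-Brown formula for n,
n = r*(1 − r) / [ r (1 − r*) ]
n = 0.543 × (1 − 0.326) / [ 0.326 × (1 − 0.543) ]
n = 0.365982 / 0.148982 ≈ 2.4566
2.4566 × 65 = 159.68 → 160 items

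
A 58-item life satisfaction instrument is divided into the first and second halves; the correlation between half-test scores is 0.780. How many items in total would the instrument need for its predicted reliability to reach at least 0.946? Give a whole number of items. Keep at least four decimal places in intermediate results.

r_full = 2(0.780)/(1 + 0.780) = 0.8764
n = r_tgt(1 − r_full) / [r_full(1 − r_tgt)] = 0.946 × 0.1236 / (0.8764 × 0.054) ≈ 2.4707
Items = 2.4707 × 58 ≈ 143.30 → 144

144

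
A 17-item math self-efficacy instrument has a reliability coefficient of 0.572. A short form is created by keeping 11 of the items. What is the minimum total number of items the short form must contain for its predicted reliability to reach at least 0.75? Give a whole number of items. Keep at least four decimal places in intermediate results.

Short-form reliability: n = 11/17 = 0.6471; r_11 = n·r/(1+(n−1)r) ≈ 0.4638
Length factor from the short form to reach 0.75: n' = 0.75(1 − 0.4638) / [0.4638(1 − 0.75)] ≈ 3.4683
Total items = 3.4683 × 11 = 38.15, rounded up to 39.

39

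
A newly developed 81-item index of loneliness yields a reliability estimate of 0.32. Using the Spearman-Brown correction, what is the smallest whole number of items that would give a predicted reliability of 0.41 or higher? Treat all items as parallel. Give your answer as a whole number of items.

n = 0.41 × (1 − 0.32) / [ 0.32 × (1 − 0.41) ]
  = 0.2788 / 0.1888 = 1.4767
So the test needs 1.4767 × 81 ≈ 119.61 items; rounding up, 120.

120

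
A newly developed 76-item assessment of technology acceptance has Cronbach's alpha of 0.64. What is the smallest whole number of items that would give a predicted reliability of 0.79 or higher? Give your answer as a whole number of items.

161

Invert Spearman-Brown to solve for n:
n = r*(1 − r) / [ r (1 − r*) ]
n = [0.79 × 0.36] / [0.64 × 0.21]
  = 0.2844 / 0.1344 = 2.1161
So the test needs 2.1161 × 76 ≈ 160.82 items; rounding up, 161.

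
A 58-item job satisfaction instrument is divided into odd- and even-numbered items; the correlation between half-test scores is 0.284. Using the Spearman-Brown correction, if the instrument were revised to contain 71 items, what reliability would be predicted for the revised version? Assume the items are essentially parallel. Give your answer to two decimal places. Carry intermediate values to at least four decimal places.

First correct the split-half correlation to full-test reliability: r_full = 2 × 0.284 / (1 + 0.284) ≈ 0.4424
Then adjust to 71 items: n = 71/58 = 1.2241
r_new = n·r_full / (1 + (n − 1)·r_full) = 0.5415 / 1.0991 ≈ 0.4927

0.49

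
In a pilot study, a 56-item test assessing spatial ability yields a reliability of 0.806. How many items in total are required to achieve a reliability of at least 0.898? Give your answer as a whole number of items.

n = [0.898 × 0.194] / [0.806 × 0.102]
n = 0.174212 / 0.082212 ≈ 2.1191
Items needed = n × 56 = 2.1191 × 56 ≈ 118.67 → round up to 119

119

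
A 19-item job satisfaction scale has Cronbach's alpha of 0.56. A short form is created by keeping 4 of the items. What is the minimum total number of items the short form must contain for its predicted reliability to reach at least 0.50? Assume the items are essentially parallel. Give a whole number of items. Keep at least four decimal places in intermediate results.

15

First, r for the 4-item form: n = 4/19 = 0.2105, so r_4 = 0.2105·0.56/(1 + (0.2105 − 1)·0.56) = 0.2113
Length factor from the short form to reach 0.50: n' = 0.50(1 − 0.2113) / [0.2113(1 − 0.50)] ≈ 3.7326
Total items = 3.7326 × 4 = 14.93, rounded up to 15.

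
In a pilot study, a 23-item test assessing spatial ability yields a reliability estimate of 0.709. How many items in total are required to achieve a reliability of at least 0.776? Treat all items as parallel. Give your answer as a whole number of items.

n = 0.776 × (1 − 0.709) / [ 0.709 × (1 − 0.776) ]
  = 0.225816 / 0.158816 = 1.4219
So the test needs 1.4219 × 23 ≈ 32.70 items; rounding up, 33.

33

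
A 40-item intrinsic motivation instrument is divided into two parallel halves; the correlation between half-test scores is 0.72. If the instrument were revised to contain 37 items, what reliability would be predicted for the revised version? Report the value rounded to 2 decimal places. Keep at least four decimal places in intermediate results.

Full-test reliability from the split-half r: r_full = 2(0.72)/(1 + 0.72) = 0.8372
Length factor from 40 to 37 items: n = 37/40 = 0.9250
r_new = n·r_full / (1 + (n − 1)·r_full) = 0.7744 / 0.9372 ≈ 0.8263

0.83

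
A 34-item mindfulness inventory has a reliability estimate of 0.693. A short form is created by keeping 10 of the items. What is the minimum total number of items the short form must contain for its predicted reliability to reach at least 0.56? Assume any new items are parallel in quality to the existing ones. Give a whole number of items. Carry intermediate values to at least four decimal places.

First, r for the 10-item form: n = 10/34 = 0.2941, so r_10 = 0.2941·0.693/(1 + (0.2941 − 1)·0.693) = 0.3990
Then solve for n' with r_old = 0.3990, r_target = 0.56: n' = 0.56(1 − 0.3990)/[0.3990(1 − 0.56)] = 1.9171
Items = 1.9171 × 10 ≈ 19.17 → 20

20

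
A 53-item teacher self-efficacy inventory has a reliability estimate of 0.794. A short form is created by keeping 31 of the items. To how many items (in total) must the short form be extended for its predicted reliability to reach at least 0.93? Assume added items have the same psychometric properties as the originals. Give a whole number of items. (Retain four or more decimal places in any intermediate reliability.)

183

First, r for the 31-item form: n = 31/53 = 0.5849, so r_31 = 0.5849·0.794/(1 + (0.5849 − 1)·0.794) = 0.6927
Length factor from the short form to reach 0.93: n' = 0.93(1 − 0.6927) / [0.6927(1 − 0.93)] ≈ 5.8939
Items = 5.8939 × 31 ≈ 182.71 → 183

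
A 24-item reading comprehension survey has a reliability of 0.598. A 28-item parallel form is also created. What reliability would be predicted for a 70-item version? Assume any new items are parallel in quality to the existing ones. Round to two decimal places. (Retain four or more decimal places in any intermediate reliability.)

0.81

The 28-item form is not needed; work directly from the 24-item form with n = 70/24 = 2.9167.
r_{70} = n·r / (1 + (n − 1)·r) = 1.7442 / 2.1462 ≈ 0.8127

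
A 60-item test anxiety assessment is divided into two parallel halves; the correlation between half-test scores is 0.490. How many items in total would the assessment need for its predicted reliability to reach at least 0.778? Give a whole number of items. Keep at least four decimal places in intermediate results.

110

Corrected full-test reliability: r_full = 2 × 0.490 / (1 + 0.490) ≈ 0.6577
Solve Spearman-Brown for n: n = 0.778(1 − 0.6577) / [0.6577(1 − 0.778)] = 1.8239
Required items = 1.8239 × 60 = 109.43, so 110 items.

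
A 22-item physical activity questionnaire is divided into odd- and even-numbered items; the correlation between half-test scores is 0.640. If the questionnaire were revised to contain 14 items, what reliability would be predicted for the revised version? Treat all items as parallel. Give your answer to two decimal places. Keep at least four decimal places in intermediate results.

Full-test reliability from the split-half r: r_full = 2(0.640)/(1 + 0.640) = 0.7805
Length factor from 22 to 14 items: n = 14/22 = 0.6364
r_new = n·r_full / (1 + (n − 1)·r_full) = 0.4967 / 0.7162 ≈ 0.6935

0.69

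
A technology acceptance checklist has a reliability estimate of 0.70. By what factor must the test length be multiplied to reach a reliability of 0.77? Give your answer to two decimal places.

1.43

n = 0.77 × (1 − 0.70) / [ 0.70 × (1 − 0.77) ]
n = 0.2310 / 0.1610 ≈ 1.4348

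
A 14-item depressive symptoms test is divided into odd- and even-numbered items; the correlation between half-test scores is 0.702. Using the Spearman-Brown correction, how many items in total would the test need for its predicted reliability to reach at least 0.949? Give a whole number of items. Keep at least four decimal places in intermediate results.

r_full = 2(0.702)/(1 + 0.702) = 0.8249
Solve Spearman-Brown for n: n = 0.949(1 − 0.8249) / [0.8249(1 − 0.949)] = 3.9499
Items = 3.9499 × 14 ≈ 55.30 → 56

56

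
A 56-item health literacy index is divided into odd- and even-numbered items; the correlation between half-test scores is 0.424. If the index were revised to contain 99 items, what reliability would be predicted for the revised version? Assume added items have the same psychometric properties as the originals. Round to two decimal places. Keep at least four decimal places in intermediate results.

0.72

Full-test reliability from the split-half r: r_full = 2(0.424)/(1 + 0.424) = 0.5955
Then adjust to 99 items: n = 99/56 = 1.7679
r_new = n·r_full / (1 + (n − 1)·r_full) = 1.0528 / 1.4573 ≈ 0.7224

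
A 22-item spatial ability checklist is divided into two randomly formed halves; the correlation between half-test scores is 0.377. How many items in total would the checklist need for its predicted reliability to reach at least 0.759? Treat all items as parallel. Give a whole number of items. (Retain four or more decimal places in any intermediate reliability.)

Corrected full-test reliability: r_full = 2 × 0.377 / (1 + 0.377) ≈ 0.5476
n = r_tgt(1 − r_full) / [r_full(1 − r_tgt)] = 0.759 × 0.4524 / (0.5476 × 0.241) ≈ 2.6019
Required items = 2.6019 × 22 = 57.24, so 58 items.

58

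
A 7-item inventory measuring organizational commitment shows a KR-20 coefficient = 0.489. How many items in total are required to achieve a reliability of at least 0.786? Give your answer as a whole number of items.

27

Invert Spearman-Brown to solve for n:
n = r_target (1 − r_old) / [ r_old (1 − r_target) ]
n = [0.786 × 0.511] / [0.489 × 0.214]
  = 0.401646 / 0.104646 = 3.8381
Items needed = n × 7 = 3.8381 × 7 ≈ 26.87 → round up to 27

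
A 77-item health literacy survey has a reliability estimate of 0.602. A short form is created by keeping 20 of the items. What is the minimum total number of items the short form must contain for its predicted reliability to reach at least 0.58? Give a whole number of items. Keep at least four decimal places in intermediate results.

Short-form reliability: n = 20/77 = 0.2597; r_20 = n·r/(1+(n−1)r) ≈ 0.2820
Length factor from the short form to reach 0.58: n' = 0.58(1 − 0.2820) / [0.2820(1 − 0.58)] ≈ 3.5160
Total items = 3.5160 × 20 = 70.32, rounded up to 71.

71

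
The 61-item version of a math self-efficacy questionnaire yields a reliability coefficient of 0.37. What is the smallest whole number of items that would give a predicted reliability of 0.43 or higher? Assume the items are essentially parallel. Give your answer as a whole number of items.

n = 0.43(1 − 0.37) / [0.37(1 − 0.43)]
n = 0.2709 / 0.2109 ≈ 1.2845
So the test needs 1.2845 × 61 ≈ 78.35 items; rounding up, 79.

79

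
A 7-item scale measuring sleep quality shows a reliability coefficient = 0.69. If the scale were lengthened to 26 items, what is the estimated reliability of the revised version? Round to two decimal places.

0.89

Length ratio n = 26/7 = 3.7143
Apply the Spearman-Brown prophecy formula, r' = nr / [1 + (n − 1)r]:
r_new = (3.7143 × 0.69) / (1 + (3.7143 − 1) × 0.69)
     = 2.5629 / 2.8729 = 0.8921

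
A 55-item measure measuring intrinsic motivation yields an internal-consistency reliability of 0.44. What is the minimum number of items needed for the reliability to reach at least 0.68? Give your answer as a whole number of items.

n = 0.68 × (1 − 0.44) / [ 0.44 × (1 − 0.68) ]
  = 0.3808 / 0.1408 = 2.7045
2.7045 × 55 = 148.75 → 149 items

149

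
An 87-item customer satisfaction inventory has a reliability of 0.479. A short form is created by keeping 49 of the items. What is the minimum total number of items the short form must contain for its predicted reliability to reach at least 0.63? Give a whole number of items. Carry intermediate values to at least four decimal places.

First, r for the 49-item form: n = 49/87 = 0.5632, so r_49 = 0.5632·0.479/(1 + (0.5632 − 1)·0.479) = 0.3412
Then solve for n' with r_old = 0.3412, r_target = 0.63: n' = 0.63(1 − 0.3412)/[0.3412(1 − 0.63)] = 3.2876
Total items = 3.2876 × 49 = 161.09, rounded up to 162.

162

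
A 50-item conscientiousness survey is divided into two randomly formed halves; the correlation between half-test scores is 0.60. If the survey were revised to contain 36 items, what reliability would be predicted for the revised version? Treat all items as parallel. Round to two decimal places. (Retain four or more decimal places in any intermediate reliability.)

Spearman-Brown correction (n = 2): r_full = 2·0.60/(1 + 0.60) = 0.7500
Then adjust to 36 items: n = 36/50 = 0.7200
r_new = n·r_full / (1 + (n − 1)·r_full) = 0.5400 / 0.7900 ≈ 0.6835

0.68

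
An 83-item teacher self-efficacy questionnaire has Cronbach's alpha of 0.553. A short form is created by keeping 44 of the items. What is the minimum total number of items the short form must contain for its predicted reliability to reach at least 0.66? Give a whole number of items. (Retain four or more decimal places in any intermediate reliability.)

131

First, r for the 44-item form: n = 44/83 = 0.5301, so r_44 = 0.5301·0.553/(1 + (0.5301 − 1)·0.553) = 0.3961
Then solve for n' with r_old = 0.3961, r_target = 0.66: n' = 0.66(1 − 0.3961)/[0.3961(1 − 0.66)] = 2.9595
Items = 2.9595 × 44 ≈ 130.22 → 131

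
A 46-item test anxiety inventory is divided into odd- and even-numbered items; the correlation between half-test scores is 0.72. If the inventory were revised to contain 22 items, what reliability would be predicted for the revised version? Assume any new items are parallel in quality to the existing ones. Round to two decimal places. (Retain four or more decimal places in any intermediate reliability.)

First correct the split-half correlation to full-test reliability: r_full = 2 × 0.72 / (1 + 0.72) ≈ 0.8372
Then adjust to 22 items: n = 22/46 = 0.4783
r_new = n·r_full / (1 + (n − 1)·r_full) = 0.4004 / 0.5632 ≈ 0.7109

0.71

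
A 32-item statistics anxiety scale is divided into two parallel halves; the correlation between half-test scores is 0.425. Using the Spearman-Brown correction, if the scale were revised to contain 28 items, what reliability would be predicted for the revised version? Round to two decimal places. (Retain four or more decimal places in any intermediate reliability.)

0.56

Full-test reliability from the split-half r: r_full = 2(0.425)/(1 + 0.425) = 0.5965
Then adjust to 28 items: n = 28/32 = 0.8750
r_new = n·r_full / (1 + (n − 1)·r_full) = 0.5219 / 0.9254 ≈ 0.5640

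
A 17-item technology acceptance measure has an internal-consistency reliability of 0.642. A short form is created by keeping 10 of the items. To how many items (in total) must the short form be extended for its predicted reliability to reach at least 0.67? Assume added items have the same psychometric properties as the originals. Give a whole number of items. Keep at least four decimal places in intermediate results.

First, r for the 10-item form: n = 10/17 = 0.5882, so r_10 = 0.5882·0.642/(1 + (0.5882 − 1)·0.642) = 0.5133
Length factor from the short form to reach 0.67: n' = 0.67(1 − 0.5133) / [0.5133(1 − 0.67)] ≈ 1.9251
Items = 1.9251 × 10 ≈ 19.25 → 20

20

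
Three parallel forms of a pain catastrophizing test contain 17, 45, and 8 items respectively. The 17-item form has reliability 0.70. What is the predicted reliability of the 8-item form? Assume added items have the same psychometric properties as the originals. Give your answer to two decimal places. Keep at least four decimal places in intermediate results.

The 45-item form is not needed; work directly from the 17-item form with n = 8/17 = 0.4706.
r_{8} = n·r / (1 + (n − 1)·r) = 0.3294 / 0.6294 ≈ 0.5234

0.52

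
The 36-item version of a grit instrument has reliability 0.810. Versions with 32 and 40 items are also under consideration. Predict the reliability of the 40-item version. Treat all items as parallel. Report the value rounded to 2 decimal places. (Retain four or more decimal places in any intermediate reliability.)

The 32-item form is not needed; work directly from the 36-item form with n = 40/36 = 1.1111.
r_{40} = n·r / (1 + (n − 1)·r) = 0.9000 / 1.0900 ≈ 0.8257

0.83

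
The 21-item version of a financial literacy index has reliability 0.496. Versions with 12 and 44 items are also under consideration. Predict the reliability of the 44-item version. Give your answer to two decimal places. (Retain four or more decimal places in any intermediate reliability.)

0.67

Only the ratio of lengths matters: n = 44/21 = 2.0952
r_{44} = n·r / (1 + (n − 1)·r) = 1.0392 / 1.5432 ≈ 0.6734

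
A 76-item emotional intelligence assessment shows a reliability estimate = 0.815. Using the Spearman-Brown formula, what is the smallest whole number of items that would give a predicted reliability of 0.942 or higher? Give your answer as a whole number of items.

281

Rearranging the Spearman-Brown formula for n,
n = r*(1 − r) / [ r (1 − r*) ]
n = 0.942(1 − 0.815) / [0.815(1 − 0.942)]
n = 0.174270 / 0.047270 ≈ 3.6867
3.6867 × 76 = 280.19 → 281 items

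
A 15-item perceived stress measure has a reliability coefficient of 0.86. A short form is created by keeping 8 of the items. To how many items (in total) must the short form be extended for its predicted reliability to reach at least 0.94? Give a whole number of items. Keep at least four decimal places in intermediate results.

Short-form reliability: n = 8/15 = 0.5333; r_8 = n·r/(1+(n−1)r) ≈ 0.7661
Then solve for n' with r_old = 0.7661, r_target = 0.94: n' = 0.94(1 − 0.7661)/[0.7661(1 − 0.94)] = 4.7832
Total items = 4.7832 × 8 = 38.27, rounded up to 39.

39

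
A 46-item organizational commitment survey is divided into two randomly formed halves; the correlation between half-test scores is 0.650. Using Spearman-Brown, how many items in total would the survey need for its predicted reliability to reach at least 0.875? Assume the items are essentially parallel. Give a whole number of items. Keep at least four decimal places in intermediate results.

Corrected full-test reliability: r_full = 2 × 0.650 / (1 + 0.650) ≈ 0.7879
n = r_tgt(1 − r_full) / [r_full(1 − r_tgt)] = 0.875 × 0.2121 / (0.7879 × 0.125) ≈ 1.8844
Items = 1.8844 × 46 ≈ 86.68 → 87

87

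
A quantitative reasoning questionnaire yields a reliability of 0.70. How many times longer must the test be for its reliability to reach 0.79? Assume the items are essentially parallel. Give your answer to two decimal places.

n = 0.79(1 − 0.70) / [0.70(1 − 0.79)]
  = 0.2370 / 0.1470 = 1.6122

1.61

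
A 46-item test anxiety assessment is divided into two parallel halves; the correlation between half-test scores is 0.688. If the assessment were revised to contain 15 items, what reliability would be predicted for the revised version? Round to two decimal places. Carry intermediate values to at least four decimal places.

First correct the split-half correlation to full-test reliability: r_full = 2 × 0.688 / (1 + 0.688) ≈ 0.8152
Length factor from 46 to 15 items: n = 15/46 = 0.3261
r_new = n·r_full / (1 + (n − 1)·r_full) = 0.2658 / 0.4506 ≈ 0.5899

0.59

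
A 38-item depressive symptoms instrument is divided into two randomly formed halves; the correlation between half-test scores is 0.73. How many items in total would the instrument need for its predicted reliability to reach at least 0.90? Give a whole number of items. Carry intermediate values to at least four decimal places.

r_full = 2(0.73)/(1 + 0.73) = 0.8439
Solve Spearman-Brown for n: n = 0.90(1 − 0.8439) / [0.8439(1 − 0.90)] = 1.6648
Required items = 1.6648 × 38 = 63.26, so 64 items.

64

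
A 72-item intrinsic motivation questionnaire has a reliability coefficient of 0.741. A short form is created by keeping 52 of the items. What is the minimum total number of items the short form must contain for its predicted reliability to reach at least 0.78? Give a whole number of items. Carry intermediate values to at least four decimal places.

90

First, r for the 52-item form: n = 52/72 = 0.7222, so r_52 = 0.7222·0.741/(1 + (0.7222 − 1)·0.741) = 0.6739
Length factor from the short form to reach 0.78: n' = 0.78(1 − 0.6739) / [0.6739(1 − 0.78)] ≈ 1.7156
Items = 1.7156 × 52 ≈ 89.21 → 90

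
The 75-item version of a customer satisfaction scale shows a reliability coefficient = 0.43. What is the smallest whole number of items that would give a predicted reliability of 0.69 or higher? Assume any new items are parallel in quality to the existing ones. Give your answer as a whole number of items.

n = [0.69 × 0.57] / [0.43 × 0.31]
  = 0.3933 / 0.1333 = 2.9505
Items needed = n × 75 = 2.9505 × 75 ≈ 221.29 → round up to 222

222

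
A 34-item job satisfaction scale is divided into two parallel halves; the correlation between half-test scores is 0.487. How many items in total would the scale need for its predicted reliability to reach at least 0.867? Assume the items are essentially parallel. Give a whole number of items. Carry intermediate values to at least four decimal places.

r_full = 2(0.487)/(1 + 0.487) = 0.6550
n = r_tgt(1 − r_full) / [r_full(1 − r_tgt)] = 0.867 × 0.3450 / (0.6550 × 0.133) ≈ 3.4336
Items = 3.4336 × 34 ≈ 116.74 → 117

117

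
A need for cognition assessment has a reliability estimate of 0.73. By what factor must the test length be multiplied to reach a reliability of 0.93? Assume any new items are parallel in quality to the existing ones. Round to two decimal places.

4.91

Rearranging the Spearman-Brown formula for n,
n = r*(1 − r) / [ r (1 − r*) ]
n = [0.93 × 0.27] / [0.73 × 0.07]
  = 0.2511 / 0.0511 = 4.9139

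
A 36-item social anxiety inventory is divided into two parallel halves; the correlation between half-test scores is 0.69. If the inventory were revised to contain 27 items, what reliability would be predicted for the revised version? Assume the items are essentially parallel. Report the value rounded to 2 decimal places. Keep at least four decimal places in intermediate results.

Full-test reliability from the split-half r: r_full = 2(0.69)/(1 + 0.69) = 0.8166
Length factor from 36 to 27 items: n = 27/36 = 0.7500
r_new = n·r_full / (1 + (n − 1)·r_full) = 0.6124 / 0.7958 ≈ 0.7695

0.77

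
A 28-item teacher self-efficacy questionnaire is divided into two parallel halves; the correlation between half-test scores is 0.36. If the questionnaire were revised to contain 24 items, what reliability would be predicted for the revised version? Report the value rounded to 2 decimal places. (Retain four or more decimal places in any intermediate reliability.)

Spearman-Brown correction (n = 2): r_full = 2·0.36/(1 + 0.36) = 0.5294
Then adjust to 24 items: n = 24/28 = 0.8571
r_new = n·r_full / (1 + (n − 1)·r_full) = 0.4537 / 0.9243 ≈ 0.4909

0.49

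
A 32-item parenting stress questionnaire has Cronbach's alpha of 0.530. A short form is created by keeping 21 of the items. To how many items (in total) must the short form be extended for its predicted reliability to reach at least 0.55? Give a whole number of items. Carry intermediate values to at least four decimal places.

35

First, r for the 21-item form: n = 21/32 = 0.6562, so r_21 = 0.6562·0.530/(1 + (0.6562 − 1)·0.530) = 0.4253
Then solve for n' with r_old = 0.4253, r_target = 0.55: n' = 0.55(1 − 0.4253)/[0.4253(1 − 0.55)] = 1.6516
Total items = 1.6516 × 21 = 34.68, rounded up to 35.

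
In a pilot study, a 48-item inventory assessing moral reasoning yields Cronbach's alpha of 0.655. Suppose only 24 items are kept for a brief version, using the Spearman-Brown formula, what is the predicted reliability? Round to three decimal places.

0.487

n = 24/48 = 0.5
r_new = (0.5 × 0.655) / (1 + (0.5 − 1) × 0.655)
     = 0.3275 / 0.6725 = 0.4870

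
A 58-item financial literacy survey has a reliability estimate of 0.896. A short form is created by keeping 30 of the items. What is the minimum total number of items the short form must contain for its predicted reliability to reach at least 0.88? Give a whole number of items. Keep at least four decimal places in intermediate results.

First, r for the 30-item form: n = 30/58 = 0.5172, so r_30 = 0.5172·0.896/(1 + (0.5172 − 1)·0.896) = 0.8167
Then solve for n' with r_old = 0.8167, r_target = 0.88: n' = 0.88(1 − 0.8167)/[0.8167(1 − 0.88)] = 1.6459
Items = 1.6459 × 30 ≈ 49.38 → 50

50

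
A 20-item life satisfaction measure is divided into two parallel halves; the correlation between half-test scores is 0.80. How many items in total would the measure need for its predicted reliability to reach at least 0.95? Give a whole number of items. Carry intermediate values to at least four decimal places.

r_full = 2(0.80)/(1 + 0.80) = 0.8889
Solve Spearman-Brown for n: n = 0.95(1 − 0.8889) / [0.8889(1 − 0.95)] = 2.3747
Required items = 2.3747 × 20 = 47.49, so 48 items.

48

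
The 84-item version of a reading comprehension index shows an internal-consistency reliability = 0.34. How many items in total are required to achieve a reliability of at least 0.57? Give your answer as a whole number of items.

217

Spearman-Brown solved for the length factor n:
n = r_target (1 − r_old) / [ r_old (1 − r_target) ]
n = 0.57 × (1 − 0.34) / [ 0.34 × (1 − 0.57) ]
  = 0.3762 / 0.1462 = 2.5732
Items needed = n × 84 = 2.5732 × 84 ≈ 216.15 → round up to 217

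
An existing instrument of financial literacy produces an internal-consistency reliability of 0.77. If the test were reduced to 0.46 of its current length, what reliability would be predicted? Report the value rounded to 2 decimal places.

0.61

By Spearman-Brown, r_new = n r / (1 + (n − 1) r).
r_new = (0.46 × 0.77) / (1 + (0.46 − 1) × 0.77)
r_new = 0.3542 / 0.5842 ≈ 0.6063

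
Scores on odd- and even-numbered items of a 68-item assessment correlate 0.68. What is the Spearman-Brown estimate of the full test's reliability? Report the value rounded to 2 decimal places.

Each half is half the length of the full test, so the full test is n = 2 times a half.
r_full = 2r_hh / (1 + r_hh) = 2 × 0.68 / (1 + 0.68)
       = 1.3600 / 1.6800 = 0.8095

0.81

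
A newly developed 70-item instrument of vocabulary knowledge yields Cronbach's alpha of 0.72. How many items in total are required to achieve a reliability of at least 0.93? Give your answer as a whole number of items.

Rearranging the Spearman-Brown formula for n,
n = r*(1 − r) / [ r (1 − r*) ]
n = 0.93 × (1 − 0.72) / [ 0.72 × (1 − 0.93) ]
n = 0.2604 / 0.0504 ≈ 5.1667
5.1667 × 70 = 361.67 → 362 items

362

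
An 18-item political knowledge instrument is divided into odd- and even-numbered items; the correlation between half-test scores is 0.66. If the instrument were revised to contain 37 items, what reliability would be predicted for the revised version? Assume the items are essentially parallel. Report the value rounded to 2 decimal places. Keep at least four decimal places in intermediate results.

Full-test reliability from the split-half r: r_full = 2(0.66)/(1 + 0.66) = 0.7952
Then adjust to 37 items: n = 37/18 = 2.0556
r_new = n·r_full / (1 + (n − 1)·r_full) = 1.6346 / 1.8394 ≈ 0.8887

0.89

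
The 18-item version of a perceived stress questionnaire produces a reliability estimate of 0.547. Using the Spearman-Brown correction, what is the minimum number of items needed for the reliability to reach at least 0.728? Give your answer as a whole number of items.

40

Invert Spearman-Brown to solve for n:
n = r*(1 − r) / [ r (1 − r*) ]
n = [0.728 × 0.453] / [0.547 × 0.272]
n = 0.329784 / 0.148784 ≈ 2.2165
2.2165 × 18 = 39.90 → 40 items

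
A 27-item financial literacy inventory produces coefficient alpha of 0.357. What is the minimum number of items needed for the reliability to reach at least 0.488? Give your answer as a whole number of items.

Spearman-Brown solved for the length factor n:
n = r*(1 − r) / [ r (1 − r*) ]
n = 0.488 × (1 − 0.357) / [ 0.357 × (1 − 0.488) ]
  = 0.313784 / 0.182784 = 1.7167
Items needed = n × 27 = 1.7167 × 27 ≈ 46.35 → round up to 47

47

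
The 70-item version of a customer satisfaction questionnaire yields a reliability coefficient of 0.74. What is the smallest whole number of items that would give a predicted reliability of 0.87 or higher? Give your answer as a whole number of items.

n = 0.87 × (1 − 0.74) / [ 0.74 × (1 − 0.87) ]
  = 0.2262 / 0.0962 = 2.3514
So the test needs 2.3514 × 70 ≈ 164.60 items; rounding up, 165.

165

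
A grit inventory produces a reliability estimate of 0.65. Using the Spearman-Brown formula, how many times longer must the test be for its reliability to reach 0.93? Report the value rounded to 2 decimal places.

Spearman-Brown solved for the length factor n:
n = r_target (1 − r_old) / [ r_old (1 − r_target) ]
n = 0.93(1 − 0.65) / [0.65(1 − 0.93)]
  = 0.3255 / 0.0455 = 7.1538

7.15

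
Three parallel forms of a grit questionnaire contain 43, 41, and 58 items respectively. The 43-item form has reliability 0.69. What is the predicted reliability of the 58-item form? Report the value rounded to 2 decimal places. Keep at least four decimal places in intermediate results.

0.75

Only the ratio of lengths matters: n = 58/43 = 1.3488
r_{58} = n·r / (1 + (n − 1)·r) = 0.9307 / 1.2407 ≈ 0.7501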